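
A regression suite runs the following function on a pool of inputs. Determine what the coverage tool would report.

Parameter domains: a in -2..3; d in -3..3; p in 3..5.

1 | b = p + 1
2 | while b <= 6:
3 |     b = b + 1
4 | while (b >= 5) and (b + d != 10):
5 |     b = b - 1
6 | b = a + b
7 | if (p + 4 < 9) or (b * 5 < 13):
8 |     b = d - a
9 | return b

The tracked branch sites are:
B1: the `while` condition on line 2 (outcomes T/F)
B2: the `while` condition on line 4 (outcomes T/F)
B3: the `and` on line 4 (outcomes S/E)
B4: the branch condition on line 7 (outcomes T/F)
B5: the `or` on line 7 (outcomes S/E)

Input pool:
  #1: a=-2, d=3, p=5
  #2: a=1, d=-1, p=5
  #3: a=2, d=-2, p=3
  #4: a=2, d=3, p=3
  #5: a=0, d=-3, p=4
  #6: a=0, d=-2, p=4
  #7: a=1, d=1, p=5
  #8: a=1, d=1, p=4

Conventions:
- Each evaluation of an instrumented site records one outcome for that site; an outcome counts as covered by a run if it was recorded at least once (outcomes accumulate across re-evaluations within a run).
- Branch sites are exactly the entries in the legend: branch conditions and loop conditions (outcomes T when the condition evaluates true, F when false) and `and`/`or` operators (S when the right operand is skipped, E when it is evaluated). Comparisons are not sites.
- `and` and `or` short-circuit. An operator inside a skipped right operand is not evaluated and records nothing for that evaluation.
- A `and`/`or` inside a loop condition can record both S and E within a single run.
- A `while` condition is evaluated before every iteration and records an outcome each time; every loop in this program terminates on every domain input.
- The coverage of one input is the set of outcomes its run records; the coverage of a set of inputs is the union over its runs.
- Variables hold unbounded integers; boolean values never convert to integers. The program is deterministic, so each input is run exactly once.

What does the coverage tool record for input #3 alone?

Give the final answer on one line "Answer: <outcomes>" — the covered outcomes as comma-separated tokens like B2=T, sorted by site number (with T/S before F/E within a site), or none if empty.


Running input #3 (a=2, d=-2, p=3), event by event:
  B1->T, B1->T, B1->T, B1->F, B3->E, B2->T, B3->E, B2->T, B3->E, B2->T
  B3->S, B2->F, B5->S, B4->T
distinct outcomes covered: B1=T, B1=F, B2=T, B2=F, B3=S, B3=E, B4=T, B5=S
Answer: B1=T, B1=F, B2=T, B2=F, B3=S, B3=E, B4=T, B5=S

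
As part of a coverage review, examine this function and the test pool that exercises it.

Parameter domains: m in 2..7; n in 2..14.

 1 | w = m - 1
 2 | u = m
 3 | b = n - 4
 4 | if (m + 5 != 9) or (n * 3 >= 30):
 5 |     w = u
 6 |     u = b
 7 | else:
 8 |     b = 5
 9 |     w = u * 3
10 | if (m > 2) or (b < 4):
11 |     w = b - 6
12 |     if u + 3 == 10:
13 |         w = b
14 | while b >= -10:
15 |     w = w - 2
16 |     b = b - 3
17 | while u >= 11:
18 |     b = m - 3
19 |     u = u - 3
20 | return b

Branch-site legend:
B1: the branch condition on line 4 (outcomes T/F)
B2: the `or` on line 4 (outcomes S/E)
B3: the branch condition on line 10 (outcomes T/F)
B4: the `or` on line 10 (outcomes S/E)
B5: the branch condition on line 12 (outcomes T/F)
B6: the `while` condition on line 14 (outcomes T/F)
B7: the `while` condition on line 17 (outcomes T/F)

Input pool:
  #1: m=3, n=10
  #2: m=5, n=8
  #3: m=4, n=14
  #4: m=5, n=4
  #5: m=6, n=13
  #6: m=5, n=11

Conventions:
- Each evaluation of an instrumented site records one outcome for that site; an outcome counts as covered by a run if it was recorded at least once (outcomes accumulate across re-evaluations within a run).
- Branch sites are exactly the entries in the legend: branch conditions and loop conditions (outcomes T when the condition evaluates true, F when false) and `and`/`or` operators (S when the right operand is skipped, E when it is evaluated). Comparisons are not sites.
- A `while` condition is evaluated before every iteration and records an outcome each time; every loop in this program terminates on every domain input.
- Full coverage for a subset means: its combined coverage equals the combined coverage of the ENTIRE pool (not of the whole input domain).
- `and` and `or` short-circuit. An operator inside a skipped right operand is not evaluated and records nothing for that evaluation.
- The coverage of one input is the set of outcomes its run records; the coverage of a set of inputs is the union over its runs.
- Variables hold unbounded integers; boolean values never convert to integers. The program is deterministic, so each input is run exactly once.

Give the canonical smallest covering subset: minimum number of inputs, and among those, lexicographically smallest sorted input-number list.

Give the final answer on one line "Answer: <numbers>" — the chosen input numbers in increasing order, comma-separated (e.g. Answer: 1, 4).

test 1 (m=3, n=10) fires B2->S, B1->T, B4->S, B3->T, B5->F, B6->T, B6->T, B6->T, B6->T, B6->T, B6->T, B6->F, B7->F; hits B1=T, B2=S, B3=T, B4=S, B5=F, B6=T, B6=F, B7=F
test 2 (m=5, n=8) fires B2->S, B1->T, B4->S, B3->T, B5->F, B6->T, B6->T, B6->T, B6->T, B6->T, B6->F, B7->F; hits B1=T, B2=S, B3=T, B4=S, B5=F, B6=T, B6=F, B7=F
test 3 (m=4, n=14) fires B2->E, B1->T, B4->S, B3->T, B5->F, B6->T, B6->T, B6->T, B6->T, B6->T, B6->T, B6->T, B6->F, B7->F; hits B1=T, B2=E, B3=T, B4=S, B5=F, B6=T, B6=F, B7=F
test 4 (m=5, n=4) fires B2->S, B1->T, B4->S, B3->T, B5->F, B6->T, B6->T, B6->T, B6->T, B6->F, B7->F; hits B1=T, B2=S, B3=T, B4=S, B5=F, B6=T, B6=F, B7=F
test 5 (m=6, n=13) fires B2->S, B1->T, B4->S, B3->T, B5->F, B6->T, B6->T, B6->T, B6->T, B6->T, B6->T, B6->T, B6->F, B7->F; hits B1=T, B2=S, B3=T, B4=S, B5=F, B6=T, B6=F, B7=F
test 6 (m=5, n=11) fires B2->S, B1->T, B4->S, B3->T, B5->T, B6->T, B6->T, B6->T, B6->T, B6->T, B6->T, B6->F, B7->F; hits B1=T, B2=S, B3=T, B4=S, B5=T, B6=T, B6=F, B7=F
union over all inputs: B1=T, B2=S, B2=E, B3=T, B4=S, B5=T, B5=F, B6=T, B6=F, B7=F (10 outcomes)
every size-1 subset falls short of the 10 outcomes (best: 8/10)
at size 2, {3, 6} reaches all 10 outcomes; every lexicographically earlier size-2 subset fails

Answer: 3, 6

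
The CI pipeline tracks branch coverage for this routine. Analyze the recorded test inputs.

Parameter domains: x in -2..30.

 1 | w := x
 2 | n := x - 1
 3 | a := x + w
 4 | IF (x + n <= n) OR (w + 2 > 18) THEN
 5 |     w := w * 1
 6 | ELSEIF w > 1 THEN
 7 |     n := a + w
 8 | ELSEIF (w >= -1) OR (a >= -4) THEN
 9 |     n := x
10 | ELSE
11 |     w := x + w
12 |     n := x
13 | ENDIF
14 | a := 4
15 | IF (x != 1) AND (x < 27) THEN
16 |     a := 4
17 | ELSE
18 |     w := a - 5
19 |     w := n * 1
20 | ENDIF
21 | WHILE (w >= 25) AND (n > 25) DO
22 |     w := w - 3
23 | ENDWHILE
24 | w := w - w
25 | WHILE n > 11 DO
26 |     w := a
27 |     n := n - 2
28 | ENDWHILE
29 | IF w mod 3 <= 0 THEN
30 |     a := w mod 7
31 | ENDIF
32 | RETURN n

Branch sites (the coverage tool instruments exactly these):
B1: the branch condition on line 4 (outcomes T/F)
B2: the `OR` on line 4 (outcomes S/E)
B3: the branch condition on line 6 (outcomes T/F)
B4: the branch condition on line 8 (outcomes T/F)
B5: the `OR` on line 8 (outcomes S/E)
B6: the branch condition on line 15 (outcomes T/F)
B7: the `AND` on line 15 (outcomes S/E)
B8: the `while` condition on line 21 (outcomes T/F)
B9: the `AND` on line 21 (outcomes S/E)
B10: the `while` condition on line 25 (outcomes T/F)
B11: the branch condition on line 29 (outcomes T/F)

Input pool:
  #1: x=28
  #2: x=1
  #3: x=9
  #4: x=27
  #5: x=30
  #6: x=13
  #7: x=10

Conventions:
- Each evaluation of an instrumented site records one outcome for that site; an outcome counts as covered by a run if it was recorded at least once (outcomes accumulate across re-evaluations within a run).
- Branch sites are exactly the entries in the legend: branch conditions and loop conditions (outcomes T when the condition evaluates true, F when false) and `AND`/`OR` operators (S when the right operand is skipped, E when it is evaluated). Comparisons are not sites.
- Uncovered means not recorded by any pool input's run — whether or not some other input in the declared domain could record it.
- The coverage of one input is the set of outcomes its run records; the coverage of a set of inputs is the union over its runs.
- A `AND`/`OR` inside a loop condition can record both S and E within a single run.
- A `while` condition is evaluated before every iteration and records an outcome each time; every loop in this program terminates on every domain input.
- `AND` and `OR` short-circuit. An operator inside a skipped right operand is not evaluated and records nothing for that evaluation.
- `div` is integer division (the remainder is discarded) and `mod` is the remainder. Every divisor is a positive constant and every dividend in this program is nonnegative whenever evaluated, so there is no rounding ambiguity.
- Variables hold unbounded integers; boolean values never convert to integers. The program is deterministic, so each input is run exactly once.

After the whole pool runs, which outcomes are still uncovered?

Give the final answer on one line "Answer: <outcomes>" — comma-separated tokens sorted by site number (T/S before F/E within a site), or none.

input #1 (x=28): events B2->E, B1->T, B7->E, B6->F, B9->E, B8->T, B9->S, B8->F, B10->T, B10->T, B10->T, B10->T, B10->T, B10->T, ...; covers B1=T, B2=E, B6=F, B7=E, B8=T, B8=F, B9=S, B9=E, B10=T, B10=F, B11=F
input #2 (x=1): events B2->E, B1->F, B3->F, B5->S, B4->T, B7->S, B6->F, B9->S, B8->F, B10->F, B11->T; covers B1=F, B2=E, B3=F, B4=T, B5=S, B6=F, B7=S, B8=F, B9=S, B10=F, B11=T
input #3 (x=9): events B2->E, B1->F, B3->T, B7->E, B6->T, B9->S, B8->F, B10->T, B10->T, B10->T, B10->T, B10->T, B10->T, B10->T, ...; covers B1=F, B2=E, B3=T, B6=T, B7=E, B8=F, B9=S, B10=T, B10=F, B11=F
input #4 (x=27): events B2->E, B1->T, B7->E, B6->F, B9->E, B8->T, B9->S, B8->F, B10->T, B10->T, B10->T, B10->T, B10->T, B10->T, ...; covers B1=T, B2=E, B6=F, B7=E, B8=T, B8=F, B9=S, B9=E, B10=T, B10=F, B11=F
input #5 (x=30): events B2->E, B1->T, B7->E, B6->F, B9->E, B8->T, B9->E, B8->T, B9->S, B8->F, B10->T, B10->T, B10->T, B10->T, ...; covers B1=T, B2=E, B6=F, B7=E, B8=T, B8=F, B9=S, B9=E, B10=T, B10=F, B11=F
input #6 (x=13): events B2->E, B1->F, B3->T, B7->E, B6->T, B9->S, B8->F, B10->T, B10->T, B10->T, B10->T, B10->T, B10->T, B10->T, ...; covers B1=F, B2=E, B3=T, B6=T, B7=E, B8=F, B9=S, B10=T, B10=F, B11=F
input #7 (x=10): events B2->E, B1->F, B3->T, B7->E, B6->T, B9->S, B8->F, B10->T, B10->T, B10->T, B10->T, B10->T, B10->T, B10->T, ...; covers B1=F, B2=E, B3=T, B6=T, B7=E, B8=F, B9=S, B10=T, B10=F, B11=F
union over the pool: B1=T, B1=F, B2=E, B3=T, B3=F, B4=T, B5=S, B6=T, B6=F, B7=S, B7=E, B8=T, B8=F, B9=S, B9=E, B10=T, B10=F, B11=T, B11=F
uncovered (3 of 22): B2=S, B4=F, B5=E

Answer: B2=S, B4=F, B5=E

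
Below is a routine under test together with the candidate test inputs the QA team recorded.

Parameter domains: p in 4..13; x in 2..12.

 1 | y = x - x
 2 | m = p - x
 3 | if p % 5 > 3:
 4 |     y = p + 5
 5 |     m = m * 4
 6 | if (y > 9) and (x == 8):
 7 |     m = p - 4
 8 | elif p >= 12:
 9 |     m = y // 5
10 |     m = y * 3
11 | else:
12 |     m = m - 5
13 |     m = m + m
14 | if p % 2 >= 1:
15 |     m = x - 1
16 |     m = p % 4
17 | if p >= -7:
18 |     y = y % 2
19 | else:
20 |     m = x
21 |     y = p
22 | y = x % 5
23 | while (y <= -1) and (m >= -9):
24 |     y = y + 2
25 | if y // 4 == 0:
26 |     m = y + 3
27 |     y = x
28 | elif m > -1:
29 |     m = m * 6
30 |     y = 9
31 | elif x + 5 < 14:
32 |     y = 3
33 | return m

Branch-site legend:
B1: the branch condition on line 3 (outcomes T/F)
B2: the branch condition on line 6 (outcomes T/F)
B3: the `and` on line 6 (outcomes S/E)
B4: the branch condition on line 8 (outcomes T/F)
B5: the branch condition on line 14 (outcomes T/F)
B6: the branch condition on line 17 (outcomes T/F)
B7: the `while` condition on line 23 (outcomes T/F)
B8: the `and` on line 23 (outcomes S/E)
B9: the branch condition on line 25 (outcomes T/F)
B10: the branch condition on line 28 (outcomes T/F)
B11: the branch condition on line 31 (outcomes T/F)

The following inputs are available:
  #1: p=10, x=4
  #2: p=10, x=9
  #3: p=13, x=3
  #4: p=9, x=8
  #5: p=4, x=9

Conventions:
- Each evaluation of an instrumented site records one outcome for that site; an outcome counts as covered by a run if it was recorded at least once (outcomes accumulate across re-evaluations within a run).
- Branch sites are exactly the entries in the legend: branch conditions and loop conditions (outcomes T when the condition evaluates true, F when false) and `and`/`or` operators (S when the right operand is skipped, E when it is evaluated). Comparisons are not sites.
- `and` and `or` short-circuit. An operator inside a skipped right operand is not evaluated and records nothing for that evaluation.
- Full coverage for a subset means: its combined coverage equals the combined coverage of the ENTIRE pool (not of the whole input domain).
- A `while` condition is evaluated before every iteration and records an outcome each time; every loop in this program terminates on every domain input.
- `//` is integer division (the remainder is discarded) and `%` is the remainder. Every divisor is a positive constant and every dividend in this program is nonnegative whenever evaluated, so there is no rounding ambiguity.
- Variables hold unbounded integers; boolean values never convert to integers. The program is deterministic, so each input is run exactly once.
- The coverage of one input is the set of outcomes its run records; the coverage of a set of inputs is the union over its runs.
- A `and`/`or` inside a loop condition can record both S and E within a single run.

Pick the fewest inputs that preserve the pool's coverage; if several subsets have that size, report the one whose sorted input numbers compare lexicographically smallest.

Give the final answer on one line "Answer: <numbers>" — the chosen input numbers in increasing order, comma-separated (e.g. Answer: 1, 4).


input #1 (p=10, x=4): events B1->F, B3->S, B2->F, B4->F, B5->F, B6->T, B8->S, B7->F, B9->F, B10->T; covers B1=F, B2=F, B3=S, B4=F, B5=F, B6=T, B7=F, B8=S, B9=F, B10=T
input #2 (p=10, x=9): events B1->F, B3->S, B2->F, B4->F, B5->F, B6->T, B8->S, B7->F, B9->F, B10->F, B11->F; covers B1=F, B2=F, B3=S, B4=F, B5=F, B6=T, B7=F, B8=S, B9=F, B10=F, B11=F
input #3 (p=13, x=3): events B1->F, B3->S, B2->F, B4->T, B5->T, B6->T, B8->S, B7->F, B9->T; covers B1=F, B2=F, B3=S, B4=T, B5=T, B6=T, B7=F, B8=S, B9=T
input #4 (p=9, x=8): events B1->T, B3->E, B2->T, B5->T, B6->T, B8->S, B7->F, B9->T; covers B1=T, B2=T, B3=E, B5=T, B6=T, B7=F, B8=S, B9=T
input #5 (p=4, x=9): events B1->T, B3->S, B2->F, B4->F, B5->F, B6->T, B8->S, B7->F, B9->F, B10->F, B11->F; covers B1=T, B2=F, B3=S, B4=F, B5=F, B6=T, B7=F, B8=S, B9=F, B10=F, B11=F
together the pool reaches 18 outcomes: B1=T, B1=F, B2=T, B2=F, B3=S, B3=E, B4=T, B4=F, B5=T, B5=F, B6=T, B7=F, B8=S, B9=T, B9=F, B10=T, B10=F, B11=F
every size-1 subset falls short of the 18 outcomes (best: 11/18)
every size-2 subset falls short of the 18 outcomes (best: 16/18)
every size-3 subset falls short of the 18 outcomes (best: 17/18)
at size 4, {1, 2, 3, 4} reaches all 18 outcomes; every lexicographically earlier size-4 subset fails
Answer: 1, 2, 3, 4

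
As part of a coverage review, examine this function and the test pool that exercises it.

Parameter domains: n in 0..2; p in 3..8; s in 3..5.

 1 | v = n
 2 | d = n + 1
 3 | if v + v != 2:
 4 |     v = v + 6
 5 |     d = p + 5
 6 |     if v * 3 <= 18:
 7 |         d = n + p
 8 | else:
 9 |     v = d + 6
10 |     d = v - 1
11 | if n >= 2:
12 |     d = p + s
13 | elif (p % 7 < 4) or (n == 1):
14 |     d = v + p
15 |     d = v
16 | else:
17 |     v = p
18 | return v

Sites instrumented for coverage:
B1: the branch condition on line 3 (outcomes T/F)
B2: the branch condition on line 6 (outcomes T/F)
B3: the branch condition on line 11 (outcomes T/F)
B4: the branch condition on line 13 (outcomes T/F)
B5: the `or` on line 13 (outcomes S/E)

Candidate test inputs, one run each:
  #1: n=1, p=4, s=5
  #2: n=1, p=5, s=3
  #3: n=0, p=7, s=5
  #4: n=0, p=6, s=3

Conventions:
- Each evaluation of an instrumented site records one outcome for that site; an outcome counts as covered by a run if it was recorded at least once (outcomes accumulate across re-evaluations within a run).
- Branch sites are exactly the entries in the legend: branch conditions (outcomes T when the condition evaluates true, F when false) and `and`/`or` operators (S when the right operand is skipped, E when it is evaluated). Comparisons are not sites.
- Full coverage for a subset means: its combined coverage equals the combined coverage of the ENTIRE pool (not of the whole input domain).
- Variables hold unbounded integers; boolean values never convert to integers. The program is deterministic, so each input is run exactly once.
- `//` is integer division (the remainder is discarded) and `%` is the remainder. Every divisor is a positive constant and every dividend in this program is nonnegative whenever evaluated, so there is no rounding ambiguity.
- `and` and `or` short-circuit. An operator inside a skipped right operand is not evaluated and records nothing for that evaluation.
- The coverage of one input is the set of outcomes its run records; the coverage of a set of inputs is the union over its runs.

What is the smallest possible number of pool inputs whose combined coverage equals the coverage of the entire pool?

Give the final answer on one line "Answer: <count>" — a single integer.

run #1 (n=1, p=4, s=5) runs B1->F, B3->F, B5->E, B4->T; records B1=F, B3=F, B4=T, B5=E
run #2 (n=1, p=5, s=3) runs B1->F, B3->F, B5->E, B4->T; records B1=F, B3=F, B4=T, B5=E
run #3 (n=0, p=7, s=5) runs B1->T, B2->T, B3->F, B5->S, B4->T; records B1=T, B2=T, B3=F, B4=T, B5=S
run #4 (n=0, p=6, s=3) runs B1->T, B2->T, B3->F, B5->E, B4->F; records B1=T, B2=T, B3=F, B4=F, B5=E
the full pool covers 8 outcomes: B1=T, B1=F, B2=T, B3=F, B4=T, B4=F, B5=S, B5=E
every size-1 subset falls short of the 8 outcomes (best: 5/8)
every size-2 subset falls short of the 8 outcomes (best: 7/8)
at size 3, {1, 3, 4} reaches all 8 outcomes; every lexicographically earlier size-3 subset fails

Answer: 3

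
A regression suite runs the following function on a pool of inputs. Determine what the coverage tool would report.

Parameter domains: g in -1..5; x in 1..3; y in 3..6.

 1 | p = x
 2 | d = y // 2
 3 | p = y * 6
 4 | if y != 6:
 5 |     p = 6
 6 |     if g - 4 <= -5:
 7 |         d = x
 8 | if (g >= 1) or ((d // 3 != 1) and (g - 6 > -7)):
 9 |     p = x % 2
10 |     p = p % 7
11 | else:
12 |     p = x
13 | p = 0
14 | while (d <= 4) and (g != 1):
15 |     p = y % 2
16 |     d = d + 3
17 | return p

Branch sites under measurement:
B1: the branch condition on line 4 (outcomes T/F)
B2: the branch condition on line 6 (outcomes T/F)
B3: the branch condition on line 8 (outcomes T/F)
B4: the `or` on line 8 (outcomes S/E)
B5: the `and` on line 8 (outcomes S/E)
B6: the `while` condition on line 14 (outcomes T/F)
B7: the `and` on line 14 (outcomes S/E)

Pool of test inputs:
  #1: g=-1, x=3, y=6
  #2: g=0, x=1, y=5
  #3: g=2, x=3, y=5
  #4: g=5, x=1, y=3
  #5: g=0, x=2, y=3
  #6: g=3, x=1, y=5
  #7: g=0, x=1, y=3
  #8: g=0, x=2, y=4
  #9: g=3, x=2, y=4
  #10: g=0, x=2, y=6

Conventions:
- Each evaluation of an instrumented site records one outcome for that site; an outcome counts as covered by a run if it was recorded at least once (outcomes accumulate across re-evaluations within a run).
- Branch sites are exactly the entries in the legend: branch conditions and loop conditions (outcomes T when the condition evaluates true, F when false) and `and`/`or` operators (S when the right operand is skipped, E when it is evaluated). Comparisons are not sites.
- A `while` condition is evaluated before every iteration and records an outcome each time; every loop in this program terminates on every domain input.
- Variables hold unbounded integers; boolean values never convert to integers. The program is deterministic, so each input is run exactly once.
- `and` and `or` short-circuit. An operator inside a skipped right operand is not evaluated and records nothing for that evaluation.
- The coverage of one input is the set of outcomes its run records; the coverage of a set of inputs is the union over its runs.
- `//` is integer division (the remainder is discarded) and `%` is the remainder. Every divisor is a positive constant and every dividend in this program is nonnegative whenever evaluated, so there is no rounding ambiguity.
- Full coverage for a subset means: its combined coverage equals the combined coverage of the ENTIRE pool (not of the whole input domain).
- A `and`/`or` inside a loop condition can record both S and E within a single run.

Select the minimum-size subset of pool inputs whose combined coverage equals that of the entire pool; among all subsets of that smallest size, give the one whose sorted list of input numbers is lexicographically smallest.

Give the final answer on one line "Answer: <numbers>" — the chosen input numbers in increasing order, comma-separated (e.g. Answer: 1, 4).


test 1 (g=-1, x=3, y=6) hits B1=F, B3=F, B4=E, B5=S, B6=T, B6=F, B7=S, B7=E
test 2 (g=0, x=1, y=5) hits B1=T, B2=F, B3=T, B4=E, B5=E, B6=T, B6=F, B7=S, B7=E
test 3 (g=2, x=3, y=5) hits B1=T, B2=F, B3=T, B4=S, B6=T, B6=F, B7=S, B7=E
test 4 (g=5, x=1, y=3) hits B1=T, B2=F, B3=T, B4=S, B6=T, B6=F, B7=S, B7=E
test 5 (g=0, x=2, y=3) hits B1=T, B2=F, B3=T, B4=E, B5=E, B6=T, B6=F, B7=S, B7=E
test 6 (g=3, x=1, y=5) hits B1=T, B2=F, B3=T, B4=S, B6=T, B6=F, B7=S, B7=E
test 7 (g=0, x=1, y=3) hits B1=T, B2=F, B3=T, B4=E, B5=E, B6=T, B6=F, B7=S, B7=E
test 8 (g=0, x=2, y=4) hits B1=T, B2=F, B3=T, B4=E, B5=E, B6=T, B6=F, B7=S, B7=E
test 9 (g=3, x=2, y=4) hits B1=T, B2=F, B3=T, B4=S, B6=T, B6=F, B7=S, B7=E
test 10 (g=0, x=2, y=6) hits B1=F, B3=F, B4=E, B5=S, B6=T, B6=F, B7=S, B7=E
the full pool covers 13 outcomes: B1=T, B1=F, B2=F, B3=T, B3=F, B4=S, B4=E, B5=S, B5=E, B6=T, B6=F, B7=S, B7=E
checked all size-1 subsets: none covers 13 outcomes (max 9/13)
checked all size-2 subsets: none covers 13 outcomes (max 12/13)
inputs {1, 2, 3} (size 3) cover everything; no size-3 subset with a lexicographically smaller index list covers all 13
Answer: 1, 2, 3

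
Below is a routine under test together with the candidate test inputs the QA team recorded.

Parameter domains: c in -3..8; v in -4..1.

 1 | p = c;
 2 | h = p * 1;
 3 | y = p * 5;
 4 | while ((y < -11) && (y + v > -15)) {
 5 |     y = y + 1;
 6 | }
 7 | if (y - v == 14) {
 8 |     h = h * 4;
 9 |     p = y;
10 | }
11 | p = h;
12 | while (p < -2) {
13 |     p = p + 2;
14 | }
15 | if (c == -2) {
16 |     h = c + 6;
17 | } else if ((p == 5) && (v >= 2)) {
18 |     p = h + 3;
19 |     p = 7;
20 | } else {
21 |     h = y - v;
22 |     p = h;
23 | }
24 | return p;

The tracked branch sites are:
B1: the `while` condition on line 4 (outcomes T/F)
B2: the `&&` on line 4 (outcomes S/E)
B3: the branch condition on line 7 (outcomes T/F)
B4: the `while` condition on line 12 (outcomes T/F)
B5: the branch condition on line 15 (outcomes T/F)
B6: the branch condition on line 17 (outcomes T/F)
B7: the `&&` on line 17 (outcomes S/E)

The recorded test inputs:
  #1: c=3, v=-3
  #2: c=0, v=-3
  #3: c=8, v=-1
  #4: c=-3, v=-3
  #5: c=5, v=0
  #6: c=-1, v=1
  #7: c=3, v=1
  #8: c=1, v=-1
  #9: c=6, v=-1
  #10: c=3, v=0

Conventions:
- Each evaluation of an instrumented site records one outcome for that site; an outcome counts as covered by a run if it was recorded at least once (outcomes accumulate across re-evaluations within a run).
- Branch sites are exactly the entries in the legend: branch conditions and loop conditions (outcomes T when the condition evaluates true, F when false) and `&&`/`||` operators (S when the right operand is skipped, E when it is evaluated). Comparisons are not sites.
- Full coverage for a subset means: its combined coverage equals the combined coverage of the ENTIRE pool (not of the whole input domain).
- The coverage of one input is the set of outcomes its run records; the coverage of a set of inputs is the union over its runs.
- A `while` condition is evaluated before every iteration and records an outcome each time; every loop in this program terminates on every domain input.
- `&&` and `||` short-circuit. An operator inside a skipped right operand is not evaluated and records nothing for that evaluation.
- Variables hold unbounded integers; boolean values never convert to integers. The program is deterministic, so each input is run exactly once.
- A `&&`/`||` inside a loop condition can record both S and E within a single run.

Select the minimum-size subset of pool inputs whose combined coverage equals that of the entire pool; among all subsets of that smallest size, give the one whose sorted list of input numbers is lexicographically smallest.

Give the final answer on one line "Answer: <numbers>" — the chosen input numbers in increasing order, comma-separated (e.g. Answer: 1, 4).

input #1, c=3, v=-3: events B2->S, B1->F, B3->F, B4->F, B5->F, B7->S, B6->F; outcomes B1=F, B2=S, B3=F, B4=F, B5=F, B6=F, B7=S
input #2, c=0, v=-3: events B2->S, B1->F, B3->F, B4->F, B5->F, B7->S, B6->F; outcomes B1=F, B2=S, B3=F, B4=F, B5=F, B6=F, B7=S
input #3, c=8, v=-1: events B2->S, B1->F, B3->F, B4->F, B5->F, B7->S, B6->F; outcomes B1=F, B2=S, B3=F, B4=F, B5=F, B6=F, B7=S
input #4, c=-3, v=-3: events B2->E, B1->F, B3->F, B4->T, B4->F, B5->F, B7->S, B6->F; outcomes B1=F, B2=E, B3=F, B4=T, B4=F, B5=F, B6=F, B7=S
input #5, c=5, v=0: events B2->S, B1->F, B3->F, B4->F, B5->F, B7->E, B6->F; outcomes B1=F, B2=S, B3=F, B4=F, B5=F, B6=F, B7=E
input #6, c=-1, v=1: events B2->S, B1->F, B3->F, B4->F, B5->F, B7->S, B6->F; outcomes B1=F, B2=S, B3=F, B4=F, B5=F, B6=F, B7=S
input #7, c=3, v=1: events B2->S, B1->F, B3->T, B4->F, B5->F, B7->S, B6->F; outcomes B1=F, B2=S, B3=T, B4=F, B5=F, B6=F, B7=S
input #8, c=1, v=-1: events B2->S, B1->F, B3->F, B4->F, B5->F, B7->S, B6->F; outcomes B1=F, B2=S, B3=F, B4=F, B5=F, B6=F, B7=S
input #9, c=6, v=-1: events B2->S, B1->F, B3->F, B4->F, B5->F, B7->S, B6->F; outcomes B1=F, B2=S, B3=F, B4=F, B5=F, B6=F, B7=S
input #10, c=3, v=0: events B2->S, B1->F, B3->F, B4->F, B5->F, B7->S, B6->F; outcomes B1=F, B2=S, B3=F, B4=F, B5=F, B6=F, B7=S
union over all inputs: B1=F, B2=S, B2=E, B3=T, B3=F, B4=T, B4=F, B5=F, B6=F, B7=S, B7=E (11 outcomes)
no size-1 subset reaches all 11 outcomes (best union: 8/11)
no size-2 subset reaches all 11 outcomes (best union: 10/11)
size 3: inputs {4, 5, 7} cover all 11 outcomes, and no lexicographically smaller subset of this size does

Answer: 4, 5, 7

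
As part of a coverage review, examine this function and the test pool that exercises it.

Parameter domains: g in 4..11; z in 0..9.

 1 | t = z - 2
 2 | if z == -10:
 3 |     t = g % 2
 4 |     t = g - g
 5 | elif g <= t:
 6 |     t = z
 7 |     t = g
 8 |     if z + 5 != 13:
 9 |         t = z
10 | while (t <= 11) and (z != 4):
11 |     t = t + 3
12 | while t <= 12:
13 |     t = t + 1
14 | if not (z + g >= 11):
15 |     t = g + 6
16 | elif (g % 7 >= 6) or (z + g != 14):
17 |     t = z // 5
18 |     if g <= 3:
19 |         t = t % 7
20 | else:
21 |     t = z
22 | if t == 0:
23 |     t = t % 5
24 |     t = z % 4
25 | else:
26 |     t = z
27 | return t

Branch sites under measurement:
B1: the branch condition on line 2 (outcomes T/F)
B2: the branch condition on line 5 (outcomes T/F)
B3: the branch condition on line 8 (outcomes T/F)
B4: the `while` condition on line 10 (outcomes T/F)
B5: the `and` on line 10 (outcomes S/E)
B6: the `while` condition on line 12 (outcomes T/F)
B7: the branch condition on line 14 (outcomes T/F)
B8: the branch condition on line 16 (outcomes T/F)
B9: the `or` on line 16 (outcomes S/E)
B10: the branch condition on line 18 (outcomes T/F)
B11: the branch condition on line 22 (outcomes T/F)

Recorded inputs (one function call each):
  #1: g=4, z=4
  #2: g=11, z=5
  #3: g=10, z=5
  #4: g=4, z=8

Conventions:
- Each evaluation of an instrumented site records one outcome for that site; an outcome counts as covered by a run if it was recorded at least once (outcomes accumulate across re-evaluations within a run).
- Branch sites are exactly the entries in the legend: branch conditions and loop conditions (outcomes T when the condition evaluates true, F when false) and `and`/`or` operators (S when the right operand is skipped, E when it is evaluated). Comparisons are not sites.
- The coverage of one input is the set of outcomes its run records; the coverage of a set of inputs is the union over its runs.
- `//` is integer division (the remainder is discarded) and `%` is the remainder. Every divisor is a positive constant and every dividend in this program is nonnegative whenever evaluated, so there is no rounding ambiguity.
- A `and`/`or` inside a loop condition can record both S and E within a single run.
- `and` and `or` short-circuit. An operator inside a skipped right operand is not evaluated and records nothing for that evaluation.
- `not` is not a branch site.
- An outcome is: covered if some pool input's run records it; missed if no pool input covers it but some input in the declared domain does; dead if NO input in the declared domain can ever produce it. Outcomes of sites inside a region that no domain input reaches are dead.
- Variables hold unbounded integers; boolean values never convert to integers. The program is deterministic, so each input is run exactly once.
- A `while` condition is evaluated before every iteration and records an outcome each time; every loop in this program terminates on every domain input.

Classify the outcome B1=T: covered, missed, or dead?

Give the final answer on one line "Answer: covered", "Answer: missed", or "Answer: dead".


no pool input records B1=T
checking all 80 inputs in the declared domain: B1=T is never recorded -> dead
Answer: dead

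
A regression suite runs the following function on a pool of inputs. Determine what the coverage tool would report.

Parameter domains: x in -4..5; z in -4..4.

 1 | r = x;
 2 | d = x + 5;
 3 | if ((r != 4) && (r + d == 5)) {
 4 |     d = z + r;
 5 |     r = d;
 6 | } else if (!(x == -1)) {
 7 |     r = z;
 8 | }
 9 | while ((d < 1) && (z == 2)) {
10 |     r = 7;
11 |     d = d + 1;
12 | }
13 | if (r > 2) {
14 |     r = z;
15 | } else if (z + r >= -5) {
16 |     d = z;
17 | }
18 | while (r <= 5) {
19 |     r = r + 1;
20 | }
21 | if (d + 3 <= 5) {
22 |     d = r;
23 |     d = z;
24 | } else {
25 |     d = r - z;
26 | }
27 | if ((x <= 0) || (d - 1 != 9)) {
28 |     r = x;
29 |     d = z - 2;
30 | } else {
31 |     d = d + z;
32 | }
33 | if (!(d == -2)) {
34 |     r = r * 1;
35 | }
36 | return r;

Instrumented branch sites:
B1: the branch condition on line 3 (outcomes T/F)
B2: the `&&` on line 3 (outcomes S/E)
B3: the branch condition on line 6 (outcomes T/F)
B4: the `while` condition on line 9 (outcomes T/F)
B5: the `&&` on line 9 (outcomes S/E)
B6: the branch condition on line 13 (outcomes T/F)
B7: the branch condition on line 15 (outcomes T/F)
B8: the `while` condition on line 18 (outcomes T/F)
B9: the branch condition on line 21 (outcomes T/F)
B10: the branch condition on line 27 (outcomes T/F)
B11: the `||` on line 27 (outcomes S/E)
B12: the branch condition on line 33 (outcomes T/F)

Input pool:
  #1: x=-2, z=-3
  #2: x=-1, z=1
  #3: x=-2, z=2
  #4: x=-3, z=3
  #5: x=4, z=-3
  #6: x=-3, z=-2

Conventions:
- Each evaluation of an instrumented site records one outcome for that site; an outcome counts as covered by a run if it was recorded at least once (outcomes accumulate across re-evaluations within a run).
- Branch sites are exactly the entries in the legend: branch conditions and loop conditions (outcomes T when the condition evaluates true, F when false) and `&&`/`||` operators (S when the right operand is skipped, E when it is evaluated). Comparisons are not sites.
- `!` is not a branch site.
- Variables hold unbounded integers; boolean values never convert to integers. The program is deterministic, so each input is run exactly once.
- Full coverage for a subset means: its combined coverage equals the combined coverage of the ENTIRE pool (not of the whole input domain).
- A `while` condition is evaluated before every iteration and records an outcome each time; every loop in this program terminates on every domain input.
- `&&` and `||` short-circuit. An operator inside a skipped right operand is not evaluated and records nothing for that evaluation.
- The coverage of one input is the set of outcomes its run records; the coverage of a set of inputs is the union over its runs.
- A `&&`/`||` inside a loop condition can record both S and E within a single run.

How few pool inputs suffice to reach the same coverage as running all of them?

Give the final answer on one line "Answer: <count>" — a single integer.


run #1 (x=-2, z=-3) records B1=F, B2=E, B3=T, B4=F, B5=S, B6=F, B7=F, B8=T, B8=F, B9=F, B10=T, B11=S, B12=T
run #2 (x=-1, z=1) records B1=F, B2=E, B3=F, B4=F, B5=S, B6=F, B7=T, B8=T, B8=F, B9=T, B10=T, B11=S, B12=T
run #3 (x=-2, z=2) records B1=F, B2=E, B3=T, B4=F, B5=S, B6=F, B7=T, B8=T, B8=F, B9=T, B10=T, B11=S, B12=T
run #4 (x=-3, z=3) records B1=F, B2=E, B3=T, B4=F, B5=S, B6=T, B8=T, B8=F, B9=T, B10=T, B11=S, B12=T
run #5 (x=4, z=-3) records B1=F, B2=S, B3=T, B4=F, B5=S, B6=F, B7=F, B8=T, B8=F, B9=F, B10=T, B11=E, B12=T
run #6 (x=-3, z=-2) records B1=F, B2=E, B3=T, B4=F, B5=S, B6=F, B7=T, B8=T, B8=F, B9=T, B10=T, B11=S, B12=T
together the pool reaches 19 outcomes: B1=F, B2=S, B2=E, B3=T, B3=F, B4=F, B5=S, B6=T, B6=F, B7=T, B7=F, B8=T, B8=F, B9=T, B9=F, B10=T, B11=S, B11=E, B12=T
every size-1 subset falls short of the 19 outcomes (best: 13/19)
every size-2 subset falls short of the 19 outcomes (best: 18/19)
at size 3, {2, 4, 5} reaches all 19 outcomes; every lexicographically earlier size-3 subset fails
Answer: 3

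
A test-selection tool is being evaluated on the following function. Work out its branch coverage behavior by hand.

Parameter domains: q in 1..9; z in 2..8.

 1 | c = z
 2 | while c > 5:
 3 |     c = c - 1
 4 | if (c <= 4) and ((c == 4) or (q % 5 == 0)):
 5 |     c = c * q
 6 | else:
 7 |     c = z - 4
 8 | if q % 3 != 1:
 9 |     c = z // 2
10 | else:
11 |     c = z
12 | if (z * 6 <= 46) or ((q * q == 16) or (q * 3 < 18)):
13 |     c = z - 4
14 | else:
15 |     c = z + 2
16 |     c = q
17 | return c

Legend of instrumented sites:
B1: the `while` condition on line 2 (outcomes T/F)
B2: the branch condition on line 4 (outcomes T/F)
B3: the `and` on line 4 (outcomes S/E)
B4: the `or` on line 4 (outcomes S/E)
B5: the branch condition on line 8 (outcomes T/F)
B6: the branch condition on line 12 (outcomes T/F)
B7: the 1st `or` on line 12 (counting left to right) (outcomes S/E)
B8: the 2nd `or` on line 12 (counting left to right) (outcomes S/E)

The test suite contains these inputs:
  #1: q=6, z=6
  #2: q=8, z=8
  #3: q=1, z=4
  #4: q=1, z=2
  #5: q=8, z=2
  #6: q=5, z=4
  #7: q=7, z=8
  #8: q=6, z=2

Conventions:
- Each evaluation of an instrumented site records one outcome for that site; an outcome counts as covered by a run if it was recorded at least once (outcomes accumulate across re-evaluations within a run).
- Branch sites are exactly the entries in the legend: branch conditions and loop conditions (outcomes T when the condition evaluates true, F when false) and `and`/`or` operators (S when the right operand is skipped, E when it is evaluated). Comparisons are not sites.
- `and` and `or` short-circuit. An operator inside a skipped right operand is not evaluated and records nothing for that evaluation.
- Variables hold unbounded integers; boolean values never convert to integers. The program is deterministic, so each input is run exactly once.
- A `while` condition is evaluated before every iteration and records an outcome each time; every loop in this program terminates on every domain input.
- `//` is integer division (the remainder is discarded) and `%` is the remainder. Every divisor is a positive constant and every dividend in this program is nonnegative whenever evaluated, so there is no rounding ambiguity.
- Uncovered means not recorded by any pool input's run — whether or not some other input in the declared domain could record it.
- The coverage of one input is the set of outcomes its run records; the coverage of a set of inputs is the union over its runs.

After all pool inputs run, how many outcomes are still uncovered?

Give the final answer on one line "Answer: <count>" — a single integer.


input #1, q=6, z=6: events B1->T, B1->F, B3->S, B2->F, B5->T, B7->S, B6->T; outcomes B1=T, B1=F, B2=F, B3=S, B5=T, B6=T, B7=S
input #2, q=8, z=8: events B1->T, B1->T, B1->T, B1->F, B3->S, B2->F, B5->T, B7->E, B8->E, B6->F; outcomes B1=T, B1=F, B2=F, B3=S, B5=T, B6=F, B7=E, B8=E
input #3, q=1, z=4: events B1->F, B3->E, B4->S, B2->T, B5->F, B7->S, B6->T; outcomes B1=F, B2=T, B3=E, B4=S, B5=F, B6=T, B7=S
input #4, q=1, z=2: events B1->F, B3->E, B4->E, B2->F, B5->F, B7->S, B6->T; outcomes B1=F, B2=F, B3=E, B4=E, B5=F, B6=T, B7=S
input #5, q=8, z=2: events B1->F, B3->E, B4->E, B2->F, B5->T, B7->S, B6->T; outcomes B1=F, B2=F, B3=E, B4=E, B5=T, B6=T, B7=S
input #6, q=5, z=4: events B1->F, B3->E, B4->S, B2->T, B5->T, B7->S, B6->T; outcomes B1=F, B2=T, B3=E, B4=S, B5=T, B6=T, B7=S
input #7, q=7, z=8: events B1->T, B1->T, B1->T, B1->F, B3->S, B2->F, B5->F, B7->E, B8->E, B6->F; outcomes B1=T, B1=F, B2=F, B3=S, B5=F, B6=F, B7=E, B8=E
input #8, q=6, z=2: events B1->F, B3->E, B4->E, B2->F, B5->T, B7->S, B6->T; outcomes B1=F, B2=F, B3=E, B4=E, B5=T, B6=T, B7=S
union over the pool: B1=T, B1=F, B2=T, B2=F, B3=S, B3=E, B4=S, B4=E, B5=T, B5=F, B6=T, B6=F, B7=S, B7=E, B8=E
uncovered (1 of 16): B8=S
Answer: 1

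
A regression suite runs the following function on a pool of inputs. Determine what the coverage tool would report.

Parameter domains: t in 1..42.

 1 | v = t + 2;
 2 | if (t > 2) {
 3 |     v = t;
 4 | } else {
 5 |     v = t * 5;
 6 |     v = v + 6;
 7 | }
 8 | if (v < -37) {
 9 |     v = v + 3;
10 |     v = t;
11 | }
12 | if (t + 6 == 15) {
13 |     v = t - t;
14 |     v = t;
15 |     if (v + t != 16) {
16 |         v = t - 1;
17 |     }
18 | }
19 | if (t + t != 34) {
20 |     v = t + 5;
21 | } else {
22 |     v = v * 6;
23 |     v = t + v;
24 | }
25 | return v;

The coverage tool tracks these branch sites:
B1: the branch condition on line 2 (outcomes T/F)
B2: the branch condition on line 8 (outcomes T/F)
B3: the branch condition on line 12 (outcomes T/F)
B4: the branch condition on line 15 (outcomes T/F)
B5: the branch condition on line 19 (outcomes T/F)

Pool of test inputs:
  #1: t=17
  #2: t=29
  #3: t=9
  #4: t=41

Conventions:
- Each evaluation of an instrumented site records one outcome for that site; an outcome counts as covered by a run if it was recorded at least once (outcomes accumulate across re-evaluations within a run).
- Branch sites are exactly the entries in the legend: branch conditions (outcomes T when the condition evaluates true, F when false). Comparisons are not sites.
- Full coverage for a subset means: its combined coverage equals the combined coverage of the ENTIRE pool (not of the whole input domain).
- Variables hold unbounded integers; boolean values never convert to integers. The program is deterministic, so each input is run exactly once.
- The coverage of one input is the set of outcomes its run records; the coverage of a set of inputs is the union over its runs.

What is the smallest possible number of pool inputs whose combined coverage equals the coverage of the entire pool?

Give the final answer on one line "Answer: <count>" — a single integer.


run #1 (t=17) runs B1->T, B2->F, B3->F, B5->F; records B1=T, B2=F, B3=F, B5=F
run #2 (t=29) runs B1->T, B2->F, B3->F, B5->T; records B1=T, B2=F, B3=F, B5=T
run #3 (t=9) runs B1->T, B2->F, B3->T, B4->T, B5->T; records B1=T, B2=F, B3=T, B4=T, B5=T
run #4 (t=41) runs B1->T, B2->F, B3->F, B5->T; records B1=T, B2=F, B3=F, B5=T
union over all inputs: B1=T, B2=F, B3=T, B3=F, B4=T, B5=T, B5=F (7 outcomes)
checked all size-1 subsets: none covers 7 outcomes (max 5/7)
the canonical winner is {1, 3}: size 2, full 7-outcome coverage, earliest index list among size-2 covers
Answer: 2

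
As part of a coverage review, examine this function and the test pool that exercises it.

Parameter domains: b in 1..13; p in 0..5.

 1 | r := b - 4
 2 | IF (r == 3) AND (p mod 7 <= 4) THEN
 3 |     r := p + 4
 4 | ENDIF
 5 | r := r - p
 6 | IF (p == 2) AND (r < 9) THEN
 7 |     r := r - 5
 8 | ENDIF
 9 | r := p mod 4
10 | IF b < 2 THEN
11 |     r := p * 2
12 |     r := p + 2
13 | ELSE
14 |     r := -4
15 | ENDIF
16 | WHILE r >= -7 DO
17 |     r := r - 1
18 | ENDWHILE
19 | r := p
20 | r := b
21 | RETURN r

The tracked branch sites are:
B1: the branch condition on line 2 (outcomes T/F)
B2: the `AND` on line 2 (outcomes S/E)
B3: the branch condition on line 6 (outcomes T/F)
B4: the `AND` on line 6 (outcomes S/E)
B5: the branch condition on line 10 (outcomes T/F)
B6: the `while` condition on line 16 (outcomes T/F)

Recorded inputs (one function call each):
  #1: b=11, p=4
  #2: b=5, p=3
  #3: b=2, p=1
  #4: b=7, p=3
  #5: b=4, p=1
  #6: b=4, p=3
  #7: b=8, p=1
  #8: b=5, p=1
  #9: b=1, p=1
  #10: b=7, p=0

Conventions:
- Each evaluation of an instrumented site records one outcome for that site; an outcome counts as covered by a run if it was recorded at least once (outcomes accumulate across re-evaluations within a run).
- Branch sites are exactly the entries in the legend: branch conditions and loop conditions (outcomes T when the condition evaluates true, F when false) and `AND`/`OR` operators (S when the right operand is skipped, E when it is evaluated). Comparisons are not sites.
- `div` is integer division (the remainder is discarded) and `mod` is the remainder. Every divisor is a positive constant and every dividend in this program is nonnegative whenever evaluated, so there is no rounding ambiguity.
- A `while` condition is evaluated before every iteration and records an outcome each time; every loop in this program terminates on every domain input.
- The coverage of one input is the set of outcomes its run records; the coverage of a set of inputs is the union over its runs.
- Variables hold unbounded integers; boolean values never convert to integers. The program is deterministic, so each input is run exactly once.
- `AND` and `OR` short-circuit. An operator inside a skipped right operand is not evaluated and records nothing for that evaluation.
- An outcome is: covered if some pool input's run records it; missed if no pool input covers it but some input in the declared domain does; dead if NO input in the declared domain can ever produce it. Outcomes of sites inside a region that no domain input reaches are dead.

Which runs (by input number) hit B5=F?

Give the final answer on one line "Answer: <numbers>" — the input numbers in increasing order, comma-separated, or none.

input #1 (b=11, p=4): covers B5=F
input #2 (b=5, p=3): covers B5=F
input #3 (b=2, p=1): covers B5=F
input #4 (b=7, p=3): covers B5=F
input #5 (b=4, p=1): covers B5=F
input #6 (b=4, p=3): covers B5=F
input #7 (b=8, p=1): covers B5=F
input #8 (b=5, p=1): covers B5=F
input #9 (b=1, p=1): misses B5=F
input #10 (b=7, p=0): covers B5=F

Answer: 1, 2, 3, 4, 5, 6, 7, 8, 10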